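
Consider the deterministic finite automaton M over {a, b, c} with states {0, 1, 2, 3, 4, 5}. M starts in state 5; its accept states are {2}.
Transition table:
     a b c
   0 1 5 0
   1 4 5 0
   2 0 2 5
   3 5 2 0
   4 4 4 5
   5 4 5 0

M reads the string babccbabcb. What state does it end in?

5

5 --b--> 5
5 --a--> 4
4 --b--> 4
4 --c--> 5
5 --c--> 0
0 --b--> 5
5 --a--> 4
4 --b--> 4
4 --c--> 5
5 --b--> 5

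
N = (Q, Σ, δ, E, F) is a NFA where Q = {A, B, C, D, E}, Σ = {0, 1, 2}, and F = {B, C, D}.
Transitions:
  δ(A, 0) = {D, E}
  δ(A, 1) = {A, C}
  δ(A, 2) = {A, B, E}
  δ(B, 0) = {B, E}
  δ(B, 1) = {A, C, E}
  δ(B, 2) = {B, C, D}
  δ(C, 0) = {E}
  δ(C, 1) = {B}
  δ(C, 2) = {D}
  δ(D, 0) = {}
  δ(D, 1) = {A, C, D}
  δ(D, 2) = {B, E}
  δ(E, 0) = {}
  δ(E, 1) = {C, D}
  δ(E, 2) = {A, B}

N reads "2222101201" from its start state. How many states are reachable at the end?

Start: {E}
read 2: {A, B}
read 2: {A, B, C, D, E}
read 2: {A, B, C, D, E}
read 2: {A, B, C, D, E}
read 1: {A, B, C, D, E}
read 0: {B, D, E}
read 1: {A, C, D, E}
read 2: {A, B, D, E}
read 0: {B, D, E}
read 1: {A, C, D, E}
Final reachable set {A, C, D, E} has 4 states.

4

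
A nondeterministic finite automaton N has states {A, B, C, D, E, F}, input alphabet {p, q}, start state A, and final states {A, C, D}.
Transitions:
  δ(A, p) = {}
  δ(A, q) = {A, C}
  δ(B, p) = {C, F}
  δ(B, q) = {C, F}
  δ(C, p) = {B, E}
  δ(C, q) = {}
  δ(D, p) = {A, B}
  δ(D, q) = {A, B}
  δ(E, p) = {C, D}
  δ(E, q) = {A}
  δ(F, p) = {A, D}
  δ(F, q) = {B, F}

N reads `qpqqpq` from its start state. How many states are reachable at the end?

4

Start: {A}
read q: {A, C}
read p: {B, E}
read q: {A, C, F}
read q: {A, B, C, F}
read p: {A, B, C, D, E, F}
read q: {A, B, C, F}
Final reachable set {A, B, C, F} has 4 states.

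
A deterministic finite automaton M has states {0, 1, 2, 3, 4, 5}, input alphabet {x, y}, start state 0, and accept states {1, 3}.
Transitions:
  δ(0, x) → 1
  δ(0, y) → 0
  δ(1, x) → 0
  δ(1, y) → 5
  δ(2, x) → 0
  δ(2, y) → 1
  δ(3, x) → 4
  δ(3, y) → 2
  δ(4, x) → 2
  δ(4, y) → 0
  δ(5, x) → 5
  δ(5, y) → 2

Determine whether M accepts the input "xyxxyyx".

rejected

0 --x--> 1
1 --y--> 5
5 --x--> 5
5 --x--> 5
5 --y--> 2
2 --y--> 1
1 --x--> 0
End in state 0, which is not an accepting state.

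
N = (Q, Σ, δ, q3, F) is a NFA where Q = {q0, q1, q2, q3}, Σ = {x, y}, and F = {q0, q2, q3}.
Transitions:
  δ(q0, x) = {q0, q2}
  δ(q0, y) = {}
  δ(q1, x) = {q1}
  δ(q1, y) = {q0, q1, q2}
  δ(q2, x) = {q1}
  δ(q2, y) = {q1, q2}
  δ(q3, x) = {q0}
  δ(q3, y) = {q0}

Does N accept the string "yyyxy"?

Start: {q3}
read y: {q0}
read y: {}
The reachable set is empty and stays empty for the remaining 3 symbols.
Reachable ∩ accepting = {} — empty.

rejected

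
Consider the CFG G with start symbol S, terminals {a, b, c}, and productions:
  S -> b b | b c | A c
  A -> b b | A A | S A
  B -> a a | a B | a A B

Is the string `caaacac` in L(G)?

no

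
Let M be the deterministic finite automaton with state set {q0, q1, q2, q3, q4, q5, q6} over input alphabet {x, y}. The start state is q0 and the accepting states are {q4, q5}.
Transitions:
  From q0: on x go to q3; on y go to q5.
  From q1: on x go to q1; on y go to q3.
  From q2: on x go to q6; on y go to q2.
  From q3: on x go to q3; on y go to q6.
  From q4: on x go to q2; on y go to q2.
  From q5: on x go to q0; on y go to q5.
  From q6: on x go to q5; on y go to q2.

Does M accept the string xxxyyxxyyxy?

q0 --x--> q3
q3 --x--> q3
q3 --x--> q3
q3 --y--> q6
q6 --y--> q2
q2 --x--> q6
q6 --x--> q5
q5 --y--> q5
q5 --y--> q5
q5 --x--> q0
q0 --y--> q5
End in state q5, which is an accepting state.

accepted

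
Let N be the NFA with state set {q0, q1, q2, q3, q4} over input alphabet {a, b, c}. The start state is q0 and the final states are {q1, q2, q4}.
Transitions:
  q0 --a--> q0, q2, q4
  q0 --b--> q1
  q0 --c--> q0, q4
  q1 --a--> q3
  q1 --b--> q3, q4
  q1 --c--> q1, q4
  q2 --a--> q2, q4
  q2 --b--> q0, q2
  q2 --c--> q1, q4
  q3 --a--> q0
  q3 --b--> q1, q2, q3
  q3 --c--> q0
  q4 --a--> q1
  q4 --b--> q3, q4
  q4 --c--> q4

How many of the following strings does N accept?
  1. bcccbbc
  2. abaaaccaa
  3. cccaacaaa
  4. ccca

4

bcccbbc: accepted
abaaaccaa: accepted
cccaacaaa: accepted
ccca: accepted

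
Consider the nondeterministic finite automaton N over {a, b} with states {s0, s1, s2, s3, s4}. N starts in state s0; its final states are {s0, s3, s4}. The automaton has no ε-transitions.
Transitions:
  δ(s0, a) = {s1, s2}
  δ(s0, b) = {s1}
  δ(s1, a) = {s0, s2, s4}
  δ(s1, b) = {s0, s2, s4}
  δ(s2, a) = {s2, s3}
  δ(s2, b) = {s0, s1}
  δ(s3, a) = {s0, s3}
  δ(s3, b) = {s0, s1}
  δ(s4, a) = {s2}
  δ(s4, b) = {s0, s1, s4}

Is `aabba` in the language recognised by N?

Start: {s0}
read a: {s1, s2}
read a: {s0, s2, s3, s4}
read b: {s0, s1, s4}
read b: {s0, s1, s2, s4}
read a: {s0, s1, s2, s3, s4}
Reachable ∩ accepting = {s0, s3, s4} — nonempty.

accepted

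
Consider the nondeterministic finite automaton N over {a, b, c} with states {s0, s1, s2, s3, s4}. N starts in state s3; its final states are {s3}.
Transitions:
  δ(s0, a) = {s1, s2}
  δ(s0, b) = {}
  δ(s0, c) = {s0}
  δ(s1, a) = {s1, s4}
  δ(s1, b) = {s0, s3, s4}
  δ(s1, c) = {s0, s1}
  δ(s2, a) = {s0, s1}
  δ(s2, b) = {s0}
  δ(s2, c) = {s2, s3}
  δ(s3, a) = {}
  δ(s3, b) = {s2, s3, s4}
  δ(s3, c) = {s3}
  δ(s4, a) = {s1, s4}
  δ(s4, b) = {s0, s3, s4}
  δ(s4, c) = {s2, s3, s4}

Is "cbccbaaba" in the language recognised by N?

rejected

Start: {s3}
read c: {s3}
read b: {s2, s3, s4}
read c: {s2, s3, s4}
read c: {s2, s3, s4}
read b: {s0, s2, s3, s4}
read a: {s0, s1, s2, s4}
read a: {s0, s1, s2, s4}
read b: {s0, s3, s4}
read a: {s1, s2, s4}
Reachable ∩ accepting = {} — empty.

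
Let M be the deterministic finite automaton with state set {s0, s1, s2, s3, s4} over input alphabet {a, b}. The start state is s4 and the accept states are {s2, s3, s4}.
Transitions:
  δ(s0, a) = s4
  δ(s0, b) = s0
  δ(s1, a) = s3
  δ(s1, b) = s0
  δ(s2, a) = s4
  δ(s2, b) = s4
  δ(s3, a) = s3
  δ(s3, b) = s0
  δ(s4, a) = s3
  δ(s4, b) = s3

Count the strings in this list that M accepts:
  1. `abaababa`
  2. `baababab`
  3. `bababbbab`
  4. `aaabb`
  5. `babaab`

2

`abaababa`: accepted
`baababab`: rejected
`bababbbab`: accepted
`aaabb`: rejected
`babaab`: rejected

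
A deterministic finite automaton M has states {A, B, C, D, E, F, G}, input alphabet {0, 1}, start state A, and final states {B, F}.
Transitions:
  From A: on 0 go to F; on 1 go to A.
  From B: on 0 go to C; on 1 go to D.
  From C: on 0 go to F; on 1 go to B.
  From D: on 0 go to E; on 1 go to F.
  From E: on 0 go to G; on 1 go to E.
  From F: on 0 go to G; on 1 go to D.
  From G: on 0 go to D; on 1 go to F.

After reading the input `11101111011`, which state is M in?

D

A --1--> A
A --1--> A
A --1--> A
A --0--> F
F --1--> D
D --1--> F
F --1--> D
D --1--> F
F --0--> G
G --1--> F
F --1--> D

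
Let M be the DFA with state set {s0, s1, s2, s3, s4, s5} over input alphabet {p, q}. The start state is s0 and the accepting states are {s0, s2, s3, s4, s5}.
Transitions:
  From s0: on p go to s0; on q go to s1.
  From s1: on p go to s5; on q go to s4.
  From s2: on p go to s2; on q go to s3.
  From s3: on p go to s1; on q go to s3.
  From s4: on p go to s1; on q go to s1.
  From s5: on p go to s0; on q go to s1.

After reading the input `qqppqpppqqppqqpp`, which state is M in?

s5

s0 --q--> s1
s1 --q--> s4
s4 --p--> s1
s1 --p--> s5
s5 --q--> s1
s1 --p--> s5
s5 --p--> s0
s0 --p--> s0
s0 --q--> s1
s1 --q--> s4
s4 --p--> s1
s1 --p--> s5
s5 --q--> s1
s1 --q--> s4
s4 --p--> s1
s1 --p--> s5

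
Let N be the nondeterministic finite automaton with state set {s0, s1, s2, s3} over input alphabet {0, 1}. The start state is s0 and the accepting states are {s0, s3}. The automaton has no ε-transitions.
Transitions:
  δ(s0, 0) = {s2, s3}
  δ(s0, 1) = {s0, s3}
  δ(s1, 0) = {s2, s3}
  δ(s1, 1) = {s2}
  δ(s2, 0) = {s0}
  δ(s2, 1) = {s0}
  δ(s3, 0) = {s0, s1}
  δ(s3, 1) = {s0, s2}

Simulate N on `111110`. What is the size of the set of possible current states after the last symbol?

4

Start: {s0}
read 1: {s0, s3}
read 1: {s0, s2, s3}
read 1: {s0, s2, s3}
read 1: {s0, s2, s3}
read 1: {s0, s2, s3}
read 0: {s0, s1, s2, s3}
Final reachable set {s0, s1, s2, s3} has 4 states.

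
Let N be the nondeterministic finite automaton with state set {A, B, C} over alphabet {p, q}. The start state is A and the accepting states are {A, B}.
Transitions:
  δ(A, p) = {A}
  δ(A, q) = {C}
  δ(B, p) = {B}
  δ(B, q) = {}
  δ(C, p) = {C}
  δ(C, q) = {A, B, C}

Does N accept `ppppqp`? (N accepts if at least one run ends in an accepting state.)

rejected

Start: {A}
read p: {A}
read p: {A}
read p: {A}
read p: {A}
read q: {C}
read p: {C}
Reachable ∩ accepting = {} — empty.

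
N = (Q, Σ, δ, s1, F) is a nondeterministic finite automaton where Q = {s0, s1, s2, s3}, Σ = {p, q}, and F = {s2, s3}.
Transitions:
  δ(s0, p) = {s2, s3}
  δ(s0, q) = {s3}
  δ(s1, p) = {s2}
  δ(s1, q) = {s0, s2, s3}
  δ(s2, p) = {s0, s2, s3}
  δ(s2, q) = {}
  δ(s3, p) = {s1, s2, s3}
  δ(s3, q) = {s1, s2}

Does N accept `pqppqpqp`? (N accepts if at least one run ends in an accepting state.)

Start: {s1}
read p: {s2}
read q: {}
The reachable set is empty and stays empty for the remaining 6 symbols.
Reachable ∩ accepting = {} — empty.

rejected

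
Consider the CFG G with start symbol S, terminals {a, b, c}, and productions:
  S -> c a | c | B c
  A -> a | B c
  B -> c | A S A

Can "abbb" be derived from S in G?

no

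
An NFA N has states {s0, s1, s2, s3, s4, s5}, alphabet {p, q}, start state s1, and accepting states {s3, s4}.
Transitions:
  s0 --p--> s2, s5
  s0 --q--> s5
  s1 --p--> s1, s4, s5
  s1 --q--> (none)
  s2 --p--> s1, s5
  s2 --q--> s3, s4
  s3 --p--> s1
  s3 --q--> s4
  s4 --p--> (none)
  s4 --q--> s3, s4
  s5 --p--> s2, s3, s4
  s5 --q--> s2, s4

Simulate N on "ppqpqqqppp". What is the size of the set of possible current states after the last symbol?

5

Start: {s1}
read p: {s1, s4, s5}
read p: {s1, s2, s3, s4, s5}
read q: {s2, s3, s4}
read p: {s1, s5}
read q: {s2, s4}
read q: {s3, s4}
read q: {s3, s4}
read p: {s1}
read p: {s1, s4, s5}
read p: {s1, s2, s3, s4, s5}
Final reachable set {s1, s2, s3, s4, s5} has 5 states.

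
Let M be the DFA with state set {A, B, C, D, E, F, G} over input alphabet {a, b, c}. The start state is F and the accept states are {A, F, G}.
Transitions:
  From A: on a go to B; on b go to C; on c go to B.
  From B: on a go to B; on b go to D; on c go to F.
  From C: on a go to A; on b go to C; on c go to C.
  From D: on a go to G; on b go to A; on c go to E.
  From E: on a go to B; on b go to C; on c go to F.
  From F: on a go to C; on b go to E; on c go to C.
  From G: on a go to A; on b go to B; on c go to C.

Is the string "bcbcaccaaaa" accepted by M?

F --b--> E
E --c--> F
F --b--> E
E --c--> F
F --a--> C
C --c--> C
C --c--> C
C --a--> A
A --a--> B
B --a--> B
B --a--> B
End in state B, which is not an accepting state.

rejected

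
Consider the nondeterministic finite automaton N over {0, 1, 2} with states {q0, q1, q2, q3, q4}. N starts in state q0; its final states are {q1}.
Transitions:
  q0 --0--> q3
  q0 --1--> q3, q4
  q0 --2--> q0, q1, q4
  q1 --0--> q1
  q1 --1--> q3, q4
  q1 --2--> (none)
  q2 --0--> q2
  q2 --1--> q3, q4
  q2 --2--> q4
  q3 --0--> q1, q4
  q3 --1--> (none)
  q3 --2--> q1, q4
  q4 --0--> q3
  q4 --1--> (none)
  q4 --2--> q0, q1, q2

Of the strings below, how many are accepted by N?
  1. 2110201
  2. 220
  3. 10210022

2110201: rejected
220: accepted
10210022: accepted

2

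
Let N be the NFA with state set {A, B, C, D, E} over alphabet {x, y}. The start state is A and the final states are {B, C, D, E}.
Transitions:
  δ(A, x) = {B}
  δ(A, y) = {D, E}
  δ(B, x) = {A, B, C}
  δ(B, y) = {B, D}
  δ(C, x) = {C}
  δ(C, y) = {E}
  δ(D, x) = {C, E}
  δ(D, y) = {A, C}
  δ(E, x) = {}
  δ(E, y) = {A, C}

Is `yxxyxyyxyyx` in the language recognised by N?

Start: {A}
read y: {D, E}
read x: {C, E}
read x: {C}
read y: {E}
read x: {}
The reachable set is empty and stays empty for the remaining 6 symbols.
Reachable ∩ accepting = {} — empty.

rejected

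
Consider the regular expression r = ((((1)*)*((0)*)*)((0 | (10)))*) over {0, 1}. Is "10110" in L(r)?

no

No split of 10110 into u·v has (((1)*)*((0)*)*) matching u and ((0|(10)))* matching v.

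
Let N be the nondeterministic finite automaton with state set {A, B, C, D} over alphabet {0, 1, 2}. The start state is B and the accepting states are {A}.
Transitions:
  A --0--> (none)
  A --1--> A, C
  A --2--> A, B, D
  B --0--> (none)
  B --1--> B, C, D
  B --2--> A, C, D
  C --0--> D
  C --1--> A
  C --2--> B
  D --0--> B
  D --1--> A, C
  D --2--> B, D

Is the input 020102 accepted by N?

Start: {B}
read 0: {}
The reachable set is empty and stays empty for the remaining 5 symbols.
Reachable ∩ accepting = {} — empty.

rejected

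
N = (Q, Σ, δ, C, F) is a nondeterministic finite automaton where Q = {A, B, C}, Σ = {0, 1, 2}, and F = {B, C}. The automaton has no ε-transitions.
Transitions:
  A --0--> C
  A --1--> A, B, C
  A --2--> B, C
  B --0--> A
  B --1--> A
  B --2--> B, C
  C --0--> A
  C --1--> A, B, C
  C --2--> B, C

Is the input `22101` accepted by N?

Start: {C}
read 2: {B, C}
read 2: {B, C}
read 1: {A, B, C}
read 0: {A, C}
read 1: {A, B, C}
Reachable ∩ accepting = {B, C} — nonempty.

accepted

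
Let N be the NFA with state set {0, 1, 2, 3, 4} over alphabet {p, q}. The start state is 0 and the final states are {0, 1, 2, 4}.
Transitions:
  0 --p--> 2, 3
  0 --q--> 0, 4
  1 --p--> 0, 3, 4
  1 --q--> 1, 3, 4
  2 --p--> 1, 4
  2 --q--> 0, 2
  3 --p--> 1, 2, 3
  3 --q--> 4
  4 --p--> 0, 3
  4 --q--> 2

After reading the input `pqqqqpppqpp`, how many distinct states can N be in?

Start: {0}
read p: {2, 3}
read q: {0, 2, 4}
read q: {0, 2, 4}
read q: {0, 2, 4}
read q: {0, 2, 4}
read p: {0, 1, 2, 3, 4}
read p: {0, 1, 2, 3, 4}
read p: {0, 1, 2, 3, 4}
read q: {0, 1, 2, 3, 4}
read p: {0, 1, 2, 3, 4}
read p: {0, 1, 2, 3, 4}
Final reachable set {0, 1, 2, 3, 4} has 5 states.

5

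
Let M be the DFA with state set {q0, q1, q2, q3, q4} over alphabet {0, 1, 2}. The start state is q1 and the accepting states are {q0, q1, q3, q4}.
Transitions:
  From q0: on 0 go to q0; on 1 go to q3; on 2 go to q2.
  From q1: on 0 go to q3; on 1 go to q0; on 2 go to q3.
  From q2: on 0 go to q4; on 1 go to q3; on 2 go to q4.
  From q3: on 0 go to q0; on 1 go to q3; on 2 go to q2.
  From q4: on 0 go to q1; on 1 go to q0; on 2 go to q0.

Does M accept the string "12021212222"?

q1 --1--> q0
q0 --2--> q2
q2 --0--> q4
q4 --2--> q0
q0 --1--> q3
q3 --2--> q2
q2 --1--> q3
q3 --2--> q2
q2 --2--> q4
q4 --2--> q0
q0 --2--> q2
End in state q2, which is not an accepting state.

rejected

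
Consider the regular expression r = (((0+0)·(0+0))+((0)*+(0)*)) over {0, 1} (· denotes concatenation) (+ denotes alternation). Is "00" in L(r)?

The left alternative ((0+0)·(0+0)) matches 00.

yes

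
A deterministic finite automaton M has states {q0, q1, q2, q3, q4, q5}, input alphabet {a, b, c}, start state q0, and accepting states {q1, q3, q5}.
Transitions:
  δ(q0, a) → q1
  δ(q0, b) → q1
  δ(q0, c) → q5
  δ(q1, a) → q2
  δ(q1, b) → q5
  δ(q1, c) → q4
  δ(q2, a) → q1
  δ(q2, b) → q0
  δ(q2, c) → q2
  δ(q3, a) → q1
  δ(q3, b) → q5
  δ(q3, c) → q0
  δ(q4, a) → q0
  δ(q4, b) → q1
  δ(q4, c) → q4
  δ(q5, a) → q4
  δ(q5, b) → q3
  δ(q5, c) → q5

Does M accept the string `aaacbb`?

q0 --a--> q1
q1 --a--> q2
q2 --a--> q1
q1 --c--> q4
q4 --b--> q1
q1 --b--> q5
End in state q5, which is an accepting state.

accepted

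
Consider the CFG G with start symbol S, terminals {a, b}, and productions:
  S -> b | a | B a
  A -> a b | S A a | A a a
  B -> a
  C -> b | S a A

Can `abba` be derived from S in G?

no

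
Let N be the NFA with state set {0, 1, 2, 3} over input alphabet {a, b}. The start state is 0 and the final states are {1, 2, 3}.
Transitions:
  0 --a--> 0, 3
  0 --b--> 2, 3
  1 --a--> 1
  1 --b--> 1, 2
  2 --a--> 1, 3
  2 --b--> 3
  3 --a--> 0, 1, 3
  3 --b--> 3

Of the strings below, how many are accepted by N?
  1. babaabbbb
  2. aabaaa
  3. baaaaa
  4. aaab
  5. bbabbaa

babaabbbb: accepted
aabaaa: accepted
baaaaa: accepted
aaab: accepted
bbabbaa: accepted

5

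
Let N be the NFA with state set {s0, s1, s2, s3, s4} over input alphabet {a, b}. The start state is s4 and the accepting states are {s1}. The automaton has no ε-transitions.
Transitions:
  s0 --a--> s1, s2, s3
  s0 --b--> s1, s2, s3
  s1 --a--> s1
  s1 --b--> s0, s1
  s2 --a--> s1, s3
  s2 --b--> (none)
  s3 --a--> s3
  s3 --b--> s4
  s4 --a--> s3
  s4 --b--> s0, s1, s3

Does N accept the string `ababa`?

rejected

Start: {s4}
read a: {s3}
read b: {s4}
read a: {s3}
read b: {s4}
read a: {s3}
Reachable ∩ accepting = {} — empty.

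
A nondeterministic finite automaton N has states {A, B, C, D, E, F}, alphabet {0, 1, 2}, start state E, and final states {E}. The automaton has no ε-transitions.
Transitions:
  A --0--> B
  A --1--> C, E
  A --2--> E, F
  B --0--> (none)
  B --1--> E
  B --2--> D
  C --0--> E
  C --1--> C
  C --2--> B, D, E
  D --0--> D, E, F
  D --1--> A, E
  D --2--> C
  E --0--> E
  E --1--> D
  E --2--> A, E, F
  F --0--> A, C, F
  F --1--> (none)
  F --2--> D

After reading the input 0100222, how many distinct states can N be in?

6

Start: {E}
read 0: {E}
read 1: {D}
read 0: {D, E, F}
read 0: {A, C, D, E, F}
read 2: {A, B, C, D, E, F}
read 2: {A, B, C, D, E, F}
read 2: {A, B, C, D, E, F}
Final reachable set {A, B, C, D, E, F} has 6 states.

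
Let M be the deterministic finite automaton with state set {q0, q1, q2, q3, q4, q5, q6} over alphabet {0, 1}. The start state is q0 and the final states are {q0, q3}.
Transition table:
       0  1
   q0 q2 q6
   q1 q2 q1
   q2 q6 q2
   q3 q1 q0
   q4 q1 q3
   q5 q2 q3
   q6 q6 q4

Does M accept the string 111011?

rejected

q0 --1--> q6
q6 --1--> q4
q4 --1--> q3
q3 --0--> q1
q1 --1--> q1
q1 --1--> q1
End in state q1, which is not an accepting state.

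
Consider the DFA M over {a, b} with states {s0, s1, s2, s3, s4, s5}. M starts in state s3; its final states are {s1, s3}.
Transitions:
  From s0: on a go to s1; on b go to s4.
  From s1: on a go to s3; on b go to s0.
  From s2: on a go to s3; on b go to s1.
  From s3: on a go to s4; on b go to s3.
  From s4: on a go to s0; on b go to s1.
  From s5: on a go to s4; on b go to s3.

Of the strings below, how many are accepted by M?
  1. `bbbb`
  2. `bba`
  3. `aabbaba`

`bbbb`: accepted
`bba`: rejected
`aabbaba`: rejected

1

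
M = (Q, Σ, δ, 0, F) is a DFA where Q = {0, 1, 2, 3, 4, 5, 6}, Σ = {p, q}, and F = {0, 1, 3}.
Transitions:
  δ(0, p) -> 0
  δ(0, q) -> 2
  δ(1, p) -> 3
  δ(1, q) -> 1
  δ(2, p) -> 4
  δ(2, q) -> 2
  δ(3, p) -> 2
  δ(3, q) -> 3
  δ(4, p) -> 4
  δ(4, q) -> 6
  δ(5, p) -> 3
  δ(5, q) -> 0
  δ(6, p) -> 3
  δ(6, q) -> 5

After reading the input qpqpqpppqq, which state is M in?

0 --q--> 2
2 --p--> 4
4 --q--> 6
6 --p--> 3
3 --q--> 3
3 --p--> 2
2 --p--> 4
4 --p--> 4
4 --q--> 6
6 --q--> 5

5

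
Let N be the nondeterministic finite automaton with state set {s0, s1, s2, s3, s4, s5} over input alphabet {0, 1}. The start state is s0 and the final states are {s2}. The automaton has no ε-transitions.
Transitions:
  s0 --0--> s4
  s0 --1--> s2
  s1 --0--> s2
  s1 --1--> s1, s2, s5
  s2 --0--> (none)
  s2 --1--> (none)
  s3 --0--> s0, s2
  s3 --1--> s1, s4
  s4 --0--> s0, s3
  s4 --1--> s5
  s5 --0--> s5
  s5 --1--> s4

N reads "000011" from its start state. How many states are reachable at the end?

4

Start: {s0}
read 0: {s4}
read 0: {s0, s3}
read 0: {s0, s2, s4}
read 0: {s0, s3, s4}
read 1: {s1, s2, s4, s5}
read 1: {s1, s2, s4, s5}
Final reachable set {s1, s2, s4, s5} has 4 states.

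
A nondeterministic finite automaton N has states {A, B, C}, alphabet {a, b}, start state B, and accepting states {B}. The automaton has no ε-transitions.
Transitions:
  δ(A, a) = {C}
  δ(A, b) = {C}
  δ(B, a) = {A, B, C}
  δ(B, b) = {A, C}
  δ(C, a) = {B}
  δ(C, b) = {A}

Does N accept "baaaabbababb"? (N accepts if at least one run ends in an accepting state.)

Start: {B}
read b: {A, C}
read a: {B, C}
read a: {A, B, C}
read a: {A, B, C}
read a: {A, B, C}
read b: {A, C}
read b: {A, C}
read a: {B, C}
read b: {A, C}
read a: {B, C}
read b: {A, C}
read b: {A, C}
Reachable ∩ accepting = {} — empty.

rejected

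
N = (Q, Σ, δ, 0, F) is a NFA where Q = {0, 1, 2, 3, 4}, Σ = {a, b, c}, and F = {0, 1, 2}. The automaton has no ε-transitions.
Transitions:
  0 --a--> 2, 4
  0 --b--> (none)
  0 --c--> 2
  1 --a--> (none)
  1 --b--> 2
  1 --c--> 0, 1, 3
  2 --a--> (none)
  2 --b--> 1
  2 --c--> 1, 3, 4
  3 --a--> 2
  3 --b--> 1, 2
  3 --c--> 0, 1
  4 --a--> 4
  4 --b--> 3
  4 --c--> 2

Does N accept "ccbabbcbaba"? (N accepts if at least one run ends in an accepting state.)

rejected

Start: {0}
read c: {2}
read c: {1, 3, 4}
read b: {1, 2, 3}
read a: {2}
read b: {1}
read b: {2}
read c: {1, 3, 4}
read b: {1, 2, 3}
read a: {2}
read b: {1}
read a: {}
Reachable ∩ accepting = {} — empty.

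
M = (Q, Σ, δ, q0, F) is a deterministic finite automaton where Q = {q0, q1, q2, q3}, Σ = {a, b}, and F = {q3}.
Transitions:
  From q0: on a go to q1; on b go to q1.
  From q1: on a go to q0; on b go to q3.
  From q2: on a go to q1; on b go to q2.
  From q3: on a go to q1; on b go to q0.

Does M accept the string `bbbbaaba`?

rejected

q0 --b--> q1
q1 --b--> q3
q3 --b--> q0
q0 --b--> q1
q1 --a--> q0
q0 --a--> q1
q1 --b--> q3
q3 --a--> q1
End in state q1, which is not an accepting state.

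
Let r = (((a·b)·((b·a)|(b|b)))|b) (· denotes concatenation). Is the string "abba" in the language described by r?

The left alternative ((a·b)·((b·a)|(b|b))) matches abba.

yes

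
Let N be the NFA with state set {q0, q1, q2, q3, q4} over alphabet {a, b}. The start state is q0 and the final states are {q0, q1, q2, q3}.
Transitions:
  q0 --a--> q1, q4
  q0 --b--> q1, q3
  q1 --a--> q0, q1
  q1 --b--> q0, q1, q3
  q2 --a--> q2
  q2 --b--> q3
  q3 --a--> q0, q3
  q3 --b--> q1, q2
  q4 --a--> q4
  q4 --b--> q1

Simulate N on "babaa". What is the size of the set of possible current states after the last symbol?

Start: {q0}
read b: {q1, q3}
read a: {q0, q1, q3}
read b: {q0, q1, q2, q3}
read a: {q0, q1, q2, q3, q4}
read a: {q0, q1, q2, q3, q4}
Final reachable set {q0, q1, q2, q3, q4} has 5 states.

5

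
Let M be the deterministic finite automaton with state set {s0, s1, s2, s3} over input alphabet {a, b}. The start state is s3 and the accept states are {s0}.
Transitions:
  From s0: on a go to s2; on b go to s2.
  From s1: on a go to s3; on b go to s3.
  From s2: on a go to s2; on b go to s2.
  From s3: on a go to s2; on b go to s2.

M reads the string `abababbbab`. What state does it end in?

s2

s3 --a--> s2
s2 --b--> s2
s2 --a--> s2
s2 --b--> s2
s2 --a--> s2
s2 --b--> s2
s2 --b--> s2
s2 --b--> s2
s2 --a--> s2
s2 --b--> s2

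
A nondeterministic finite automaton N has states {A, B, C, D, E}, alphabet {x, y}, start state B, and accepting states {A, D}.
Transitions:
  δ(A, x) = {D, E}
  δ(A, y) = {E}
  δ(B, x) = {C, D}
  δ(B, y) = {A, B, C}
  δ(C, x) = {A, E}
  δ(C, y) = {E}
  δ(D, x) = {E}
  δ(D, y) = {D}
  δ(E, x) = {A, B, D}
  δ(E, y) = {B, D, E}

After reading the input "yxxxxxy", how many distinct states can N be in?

Start: {B}
read y: {A, B, C}
read x: {A, C, D, E}
read x: {A, B, D, E}
read x: {A, B, C, D, E}
read x: {A, B, C, D, E}
read x: {A, B, C, D, E}
read y: {A, B, C, D, E}
Final reachable set {A, B, C, D, E} has 5 states.

5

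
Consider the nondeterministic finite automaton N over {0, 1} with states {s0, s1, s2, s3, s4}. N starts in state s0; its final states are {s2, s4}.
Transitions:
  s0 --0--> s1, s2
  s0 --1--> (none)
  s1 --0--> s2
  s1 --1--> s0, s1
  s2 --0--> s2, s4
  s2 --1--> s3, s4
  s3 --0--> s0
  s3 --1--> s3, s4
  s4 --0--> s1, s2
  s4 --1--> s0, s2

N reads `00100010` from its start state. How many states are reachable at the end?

Start: {s0}
read 0: {s1, s2}
read 0: {s2, s4}
read 1: {s0, s2, s3, s4}
read 0: {s0, s1, s2, s4}
read 0: {s1, s2, s4}
read 0: {s1, s2, s4}
read 1: {s0, s1, s2, s3, s4}
read 0: {s0, s1, s2, s4}
Final reachable set {s0, s1, s2, s4} has 4 states.

4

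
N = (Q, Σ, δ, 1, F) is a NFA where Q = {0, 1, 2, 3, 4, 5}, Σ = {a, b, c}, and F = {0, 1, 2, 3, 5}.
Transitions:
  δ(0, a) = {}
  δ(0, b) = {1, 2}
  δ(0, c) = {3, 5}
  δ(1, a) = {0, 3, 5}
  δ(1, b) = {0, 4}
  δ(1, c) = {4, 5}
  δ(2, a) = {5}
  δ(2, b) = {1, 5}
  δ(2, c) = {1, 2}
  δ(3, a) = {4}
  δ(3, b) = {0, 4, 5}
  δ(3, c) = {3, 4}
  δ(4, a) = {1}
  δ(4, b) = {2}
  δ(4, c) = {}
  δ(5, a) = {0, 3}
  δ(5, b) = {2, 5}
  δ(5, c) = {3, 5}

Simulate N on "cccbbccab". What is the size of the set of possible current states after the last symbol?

5

Start: {1}
read c: {4, 5}
read c: {3, 5}
read c: {3, 4, 5}
read b: {0, 2, 4, 5}
read b: {1, 2, 5}
read c: {1, 2, 3, 4, 5}
read c: {1, 2, 3, 4, 5}
read a: {0, 1, 3, 4, 5}
read b: {0, 1, 2, 4, 5}
Final reachable set {0, 1, 2, 4, 5} has 5 states.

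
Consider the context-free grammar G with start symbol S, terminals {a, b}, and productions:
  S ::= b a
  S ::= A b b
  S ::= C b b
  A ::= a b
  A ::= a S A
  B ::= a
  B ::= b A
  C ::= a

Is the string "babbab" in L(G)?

no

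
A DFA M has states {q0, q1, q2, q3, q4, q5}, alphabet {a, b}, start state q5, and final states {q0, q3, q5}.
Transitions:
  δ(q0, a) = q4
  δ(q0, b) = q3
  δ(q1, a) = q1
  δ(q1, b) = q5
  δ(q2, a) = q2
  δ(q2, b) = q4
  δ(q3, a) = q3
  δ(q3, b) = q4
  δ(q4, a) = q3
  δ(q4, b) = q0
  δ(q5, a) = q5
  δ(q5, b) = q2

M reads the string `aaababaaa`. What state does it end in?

q3

q5 --a--> q5
q5 --a--> q5
q5 --a--> q5
q5 --b--> q2
q2 --a--> q2
q2 --b--> q4
q4 --a--> q3
q3 --a--> q3
q3 --a--> q3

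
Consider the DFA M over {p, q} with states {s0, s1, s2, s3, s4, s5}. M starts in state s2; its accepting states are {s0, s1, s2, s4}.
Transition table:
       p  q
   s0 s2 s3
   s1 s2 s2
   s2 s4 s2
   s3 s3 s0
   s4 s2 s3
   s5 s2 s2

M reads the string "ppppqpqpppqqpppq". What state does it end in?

s0

s2 --p--> s4
s4 --p--> s2
s2 --p--> s4
s4 --p--> s2
s2 --q--> s2
s2 --p--> s4
s4 --q--> s3
s3 --p--> s3
s3 --p--> s3
s3 --p--> s3
s3 --q--> s0
s0 --q--> s3
s3 --p--> s3
s3 --p--> s3
s3 --p--> s3
s3 --q--> s0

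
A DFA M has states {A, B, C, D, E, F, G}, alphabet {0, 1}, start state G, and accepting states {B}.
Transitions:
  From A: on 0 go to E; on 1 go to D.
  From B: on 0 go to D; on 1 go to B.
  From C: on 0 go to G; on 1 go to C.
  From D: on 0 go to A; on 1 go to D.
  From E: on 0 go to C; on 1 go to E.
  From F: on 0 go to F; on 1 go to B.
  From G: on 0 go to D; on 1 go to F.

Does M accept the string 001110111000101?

G --0--> D
D --0--> A
A --1--> D
D --1--> D
D --1--> D
D --0--> A
A --1--> D
D --1--> D
D --1--> D
D --0--> A
A --0--> E
E --0--> C
C --1--> C
C --0--> G
G --1--> F
End in state F, which is not an accepting state.

rejected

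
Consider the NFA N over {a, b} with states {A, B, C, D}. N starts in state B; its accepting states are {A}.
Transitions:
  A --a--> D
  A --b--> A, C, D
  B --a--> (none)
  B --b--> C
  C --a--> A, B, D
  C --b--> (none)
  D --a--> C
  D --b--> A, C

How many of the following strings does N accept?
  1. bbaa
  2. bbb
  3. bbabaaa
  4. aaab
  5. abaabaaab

bbaa: rejected
bbb: rejected
bbabaaa: rejected
aaab: rejected
abaabaaab: rejected

0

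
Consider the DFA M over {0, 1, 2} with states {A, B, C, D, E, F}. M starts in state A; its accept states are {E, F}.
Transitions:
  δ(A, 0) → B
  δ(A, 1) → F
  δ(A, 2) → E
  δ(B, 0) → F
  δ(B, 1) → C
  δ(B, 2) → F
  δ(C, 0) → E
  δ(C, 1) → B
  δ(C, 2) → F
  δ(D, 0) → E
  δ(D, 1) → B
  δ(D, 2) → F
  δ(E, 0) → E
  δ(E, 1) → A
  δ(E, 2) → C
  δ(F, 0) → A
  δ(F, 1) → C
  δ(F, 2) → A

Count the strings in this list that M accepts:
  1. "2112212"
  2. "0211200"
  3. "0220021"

2

"2112212": accepted
"0211200": rejected
"0220021": accepted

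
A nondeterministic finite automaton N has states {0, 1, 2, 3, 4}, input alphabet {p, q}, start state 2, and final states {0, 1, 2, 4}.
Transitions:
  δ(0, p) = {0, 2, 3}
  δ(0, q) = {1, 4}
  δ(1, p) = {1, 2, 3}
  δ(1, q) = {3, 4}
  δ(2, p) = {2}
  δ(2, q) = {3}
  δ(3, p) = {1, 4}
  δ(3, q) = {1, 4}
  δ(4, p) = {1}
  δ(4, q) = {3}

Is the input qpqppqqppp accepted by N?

Start: {2}
read q: {3}
read p: {1, 4}
read q: {3, 4}
read p: {1, 4}
read p: {1, 2, 3}
read q: {1, 3, 4}
read q: {1, 3, 4}
read p: {1, 2, 3, 4}
read p: {1, 2, 3, 4}
read p: {1, 2, 3, 4}
Reachable ∩ accepting = {1, 2, 4} — nonempty.

accepted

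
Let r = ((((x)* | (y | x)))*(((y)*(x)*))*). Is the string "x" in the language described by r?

Split as ε·x: (((x)*|(y|x)))* matches ε and (((y)*(x)*))* matches x.

yes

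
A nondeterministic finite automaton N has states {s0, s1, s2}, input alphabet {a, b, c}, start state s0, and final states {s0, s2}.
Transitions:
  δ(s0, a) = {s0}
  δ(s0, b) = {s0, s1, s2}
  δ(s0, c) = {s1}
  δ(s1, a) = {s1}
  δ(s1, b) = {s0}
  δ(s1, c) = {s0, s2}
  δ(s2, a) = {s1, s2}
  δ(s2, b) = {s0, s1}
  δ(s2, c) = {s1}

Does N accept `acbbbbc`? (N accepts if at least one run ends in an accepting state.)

accepted

Start: {s0}
read a: {s0}
read c: {s1}
read b: {s0}
read b: {s0, s1, s2}
read b: {s0, s1, s2}
read b: {s0, s1, s2}
read c: {s0, s1, s2}
Reachable ∩ accepting = {s0, s2} — nonempty.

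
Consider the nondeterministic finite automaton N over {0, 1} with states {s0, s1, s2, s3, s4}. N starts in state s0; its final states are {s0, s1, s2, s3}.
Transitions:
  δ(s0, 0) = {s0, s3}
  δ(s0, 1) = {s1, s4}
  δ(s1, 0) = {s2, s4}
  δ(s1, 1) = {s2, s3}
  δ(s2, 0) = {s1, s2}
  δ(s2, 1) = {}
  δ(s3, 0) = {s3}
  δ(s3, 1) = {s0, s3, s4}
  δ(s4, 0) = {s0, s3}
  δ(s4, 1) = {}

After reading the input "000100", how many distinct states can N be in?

4

Start: {s0}
read 0: {s0, s3}
read 0: {s0, s3}
read 0: {s0, s3}
read 1: {s0, s1, s3, s4}
read 0: {s0, s2, s3, s4}
read 0: {s0, s1, s2, s3}
Final reachable set {s0, s1, s2, s3} has 4 states.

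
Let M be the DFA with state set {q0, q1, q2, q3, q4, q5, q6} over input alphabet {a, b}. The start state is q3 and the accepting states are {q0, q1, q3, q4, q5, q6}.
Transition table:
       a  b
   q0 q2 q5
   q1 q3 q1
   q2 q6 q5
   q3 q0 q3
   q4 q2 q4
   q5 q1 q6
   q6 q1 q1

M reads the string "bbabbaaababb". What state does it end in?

q3 --b--> q3
q3 --b--> q3
q3 --a--> q0
q0 --b--> q5
q5 --b--> q6
q6 --a--> q1
q1 --a--> q3
q3 --a--> q0
q0 --b--> q5
q5 --a--> q1
q1 --b--> q1
q1 --b--> q1

q1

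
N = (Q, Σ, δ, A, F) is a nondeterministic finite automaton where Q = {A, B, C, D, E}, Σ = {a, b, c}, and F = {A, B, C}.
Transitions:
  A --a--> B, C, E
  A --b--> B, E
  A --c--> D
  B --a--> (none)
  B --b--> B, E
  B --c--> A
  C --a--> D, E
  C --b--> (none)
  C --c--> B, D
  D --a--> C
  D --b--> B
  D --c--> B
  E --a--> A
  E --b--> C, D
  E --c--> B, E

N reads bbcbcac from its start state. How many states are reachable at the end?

4

Start: {A}
read b: {B, E}
read b: {B, C, D, E}
read c: {A, B, D, E}
read b: {B, C, D, E}
read c: {A, B, D, E}
read a: {A, B, C, E}
read c: {A, B, D, E}
Final reachable set {A, B, D, E} has 4 states.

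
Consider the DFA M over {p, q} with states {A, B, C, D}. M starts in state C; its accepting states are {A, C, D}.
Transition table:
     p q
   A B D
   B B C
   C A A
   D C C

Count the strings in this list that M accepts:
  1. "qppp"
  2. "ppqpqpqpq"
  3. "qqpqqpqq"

"qppp": rejected
"ppqpqpqpq": accepted
"qqpqqpqq": accepted

2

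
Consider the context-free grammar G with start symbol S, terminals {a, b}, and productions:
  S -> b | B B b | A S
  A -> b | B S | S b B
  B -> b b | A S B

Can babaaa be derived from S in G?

no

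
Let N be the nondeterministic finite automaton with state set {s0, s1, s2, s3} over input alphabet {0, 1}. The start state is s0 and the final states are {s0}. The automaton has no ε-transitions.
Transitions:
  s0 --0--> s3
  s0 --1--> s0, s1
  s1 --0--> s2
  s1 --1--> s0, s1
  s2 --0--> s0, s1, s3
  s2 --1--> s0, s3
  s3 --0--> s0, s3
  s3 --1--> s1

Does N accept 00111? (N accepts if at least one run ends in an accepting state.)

Start: {s0}
read 0: {s3}
read 0: {s0, s3}
read 1: {s0, s1}
read 1: {s0, s1}
read 1: {s0, s1}
Reachable ∩ accepting = {s0} — nonempty.

accepted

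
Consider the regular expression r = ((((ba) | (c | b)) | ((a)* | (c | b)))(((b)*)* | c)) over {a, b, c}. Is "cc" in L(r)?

yes

Split as c·c: (((ba)|(c|b))|((a)*|(c|b))) matches c and (((b)*)*|c) matches c.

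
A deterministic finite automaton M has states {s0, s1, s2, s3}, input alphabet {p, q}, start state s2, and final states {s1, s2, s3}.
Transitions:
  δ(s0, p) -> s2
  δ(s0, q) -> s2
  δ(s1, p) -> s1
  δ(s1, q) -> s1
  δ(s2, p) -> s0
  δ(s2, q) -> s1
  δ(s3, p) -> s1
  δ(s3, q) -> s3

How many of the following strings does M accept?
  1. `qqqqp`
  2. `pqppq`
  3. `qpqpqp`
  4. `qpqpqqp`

`qqqqp`: accepted
`pqppq`: accepted
`qpqpqp`: accepted
`qpqpqqp`: accepted

4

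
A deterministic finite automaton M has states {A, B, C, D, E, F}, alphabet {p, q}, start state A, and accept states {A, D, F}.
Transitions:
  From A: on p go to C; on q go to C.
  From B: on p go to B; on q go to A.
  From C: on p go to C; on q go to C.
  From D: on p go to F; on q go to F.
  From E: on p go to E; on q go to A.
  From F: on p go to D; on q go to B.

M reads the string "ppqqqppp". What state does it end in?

A --p--> C
C --p--> C
C --q--> C
C --q--> C
C --q--> C
C --p--> C
C --p--> C
C --p--> C

C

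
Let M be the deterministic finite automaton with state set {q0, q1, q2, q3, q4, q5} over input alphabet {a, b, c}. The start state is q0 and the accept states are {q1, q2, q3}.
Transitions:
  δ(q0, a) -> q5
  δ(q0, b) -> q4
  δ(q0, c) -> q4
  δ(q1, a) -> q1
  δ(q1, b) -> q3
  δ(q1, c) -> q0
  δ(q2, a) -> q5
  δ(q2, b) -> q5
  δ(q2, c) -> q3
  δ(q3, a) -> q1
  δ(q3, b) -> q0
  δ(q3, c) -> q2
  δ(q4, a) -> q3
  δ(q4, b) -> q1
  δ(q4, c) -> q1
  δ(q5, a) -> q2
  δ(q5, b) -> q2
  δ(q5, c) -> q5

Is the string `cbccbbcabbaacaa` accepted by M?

q0 --c--> q4
q4 --b--> q1
q1 --c--> q0
q0 --c--> q4
q4 --b--> q1
q1 --b--> q3
q3 --c--> q2
q2 --a--> q5
q5 --b--> q2
q2 --b--> q5
q5 --a--> q2
q2 --a--> q5
q5 --c--> q5
q5 --a--> q2
q2 --a--> q5
End in state q5, which is not an accepting state.

rejected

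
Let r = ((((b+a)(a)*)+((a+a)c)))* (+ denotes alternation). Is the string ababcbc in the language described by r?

no

ababcbc cannot be split into zero or more pieces each matching (((b+a)(a)*)+((a+a)c)).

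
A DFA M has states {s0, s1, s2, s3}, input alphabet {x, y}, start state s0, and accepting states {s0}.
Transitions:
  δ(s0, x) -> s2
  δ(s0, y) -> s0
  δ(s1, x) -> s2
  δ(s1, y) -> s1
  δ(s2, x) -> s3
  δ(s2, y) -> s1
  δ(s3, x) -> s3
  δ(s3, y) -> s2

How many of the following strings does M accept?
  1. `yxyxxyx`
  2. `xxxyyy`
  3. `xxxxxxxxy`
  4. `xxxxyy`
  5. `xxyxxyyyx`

0

`yxyxxyx`: rejected
`xxxyyy`: rejected
`xxxxxxxxy`: rejected
`xxxxyy`: rejected
`xxyxxyyyx`: rejected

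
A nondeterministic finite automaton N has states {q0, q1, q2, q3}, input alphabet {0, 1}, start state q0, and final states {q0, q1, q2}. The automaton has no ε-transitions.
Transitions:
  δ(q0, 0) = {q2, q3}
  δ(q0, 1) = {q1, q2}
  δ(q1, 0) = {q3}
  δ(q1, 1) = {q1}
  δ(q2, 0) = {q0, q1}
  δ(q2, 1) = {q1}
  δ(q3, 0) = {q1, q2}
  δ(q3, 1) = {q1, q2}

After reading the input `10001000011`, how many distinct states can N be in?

1

Start: {q0}
read 1: {q1, q2}
read 0: {q0, q1, q3}
read 0: {q1, q2, q3}
read 0: {q0, q1, q2, q3}
read 1: {q1, q2}
read 0: {q0, q1, q3}
read 0: {q1, q2, q3}
read 0: {q0, q1, q2, q3}
read 0: {q0, q1, q2, q3}
read 1: {q1, q2}
read 1: {q1}
Final reachable set {q1} has 1 state.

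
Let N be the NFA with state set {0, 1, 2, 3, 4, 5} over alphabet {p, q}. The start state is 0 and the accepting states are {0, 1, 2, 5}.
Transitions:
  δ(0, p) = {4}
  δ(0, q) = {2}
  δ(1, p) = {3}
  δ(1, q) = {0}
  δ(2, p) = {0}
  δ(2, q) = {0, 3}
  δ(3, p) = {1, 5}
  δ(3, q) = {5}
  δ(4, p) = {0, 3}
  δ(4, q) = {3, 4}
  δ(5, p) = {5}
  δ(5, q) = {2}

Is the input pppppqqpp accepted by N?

Start: {0}
read p: {4}
read p: {0, 3}
read p: {1, 4, 5}
read p: {0, 3, 5}
read p: {1, 4, 5}
read q: {0, 2, 3, 4}
read q: {0, 2, 3, 4, 5}
read p: {0, 1, 3, 4, 5}
read p: {0, 1, 3, 4, 5}
Reachable ∩ accepting = {0, 1, 5} — nonempty.

accepted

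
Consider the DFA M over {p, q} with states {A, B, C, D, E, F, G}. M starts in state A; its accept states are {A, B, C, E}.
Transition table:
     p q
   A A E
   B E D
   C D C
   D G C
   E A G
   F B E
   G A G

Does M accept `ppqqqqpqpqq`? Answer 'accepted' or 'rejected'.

rejected

A --p--> A
A --p--> A
A --q--> E
E --q--> G
G --q--> G
G --q--> G
G --p--> A
A --q--> E
E --p--> A
A --q--> E
E --q--> G
End in state G, which is not an accepting state.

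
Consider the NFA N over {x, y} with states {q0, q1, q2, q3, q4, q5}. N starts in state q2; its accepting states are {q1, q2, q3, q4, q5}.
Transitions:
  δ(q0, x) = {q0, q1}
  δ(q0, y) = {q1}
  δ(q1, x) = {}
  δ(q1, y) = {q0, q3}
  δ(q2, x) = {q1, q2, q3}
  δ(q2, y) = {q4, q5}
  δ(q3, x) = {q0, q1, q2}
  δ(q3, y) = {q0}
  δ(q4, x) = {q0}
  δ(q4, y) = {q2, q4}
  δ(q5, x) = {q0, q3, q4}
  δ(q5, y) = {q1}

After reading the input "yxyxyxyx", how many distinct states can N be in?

5

Start: {q2}
read y: {q4, q5}
read x: {q0, q3, q4}
read y: {q0, q1, q2, q4}
read x: {q0, q1, q2, q3}
read y: {q0, q1, q3, q4, q5}
read x: {q0, q1, q2, q3, q4}
read y: {q0, q1, q2, q3, q4, q5}
read x: {q0, q1, q2, q3, q4}
Final reachable set {q0, q1, q2, q3, q4} has 5 states.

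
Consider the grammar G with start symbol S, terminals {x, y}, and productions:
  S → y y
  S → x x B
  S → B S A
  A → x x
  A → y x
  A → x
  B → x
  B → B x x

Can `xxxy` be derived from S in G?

no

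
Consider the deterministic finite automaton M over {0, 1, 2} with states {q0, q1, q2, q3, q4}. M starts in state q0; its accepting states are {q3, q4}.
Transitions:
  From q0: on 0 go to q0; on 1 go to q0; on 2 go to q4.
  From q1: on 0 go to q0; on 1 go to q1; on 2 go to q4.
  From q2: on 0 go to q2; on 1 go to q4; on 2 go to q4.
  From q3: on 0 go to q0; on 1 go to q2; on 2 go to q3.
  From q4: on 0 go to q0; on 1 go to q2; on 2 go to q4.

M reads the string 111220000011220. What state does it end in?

q0

q0 --1--> q0
q0 --1--> q0
q0 --1--> q0
q0 --2--> q4
q4 --2--> q4
q4 --0--> q0
q0 --0--> q0
q0 --0--> q0
q0 --0--> q0
q0 --0--> q0
q0 --1--> q0
q0 --1--> q0
q0 --2--> q4
q4 --2--> q4
q4 --0--> q0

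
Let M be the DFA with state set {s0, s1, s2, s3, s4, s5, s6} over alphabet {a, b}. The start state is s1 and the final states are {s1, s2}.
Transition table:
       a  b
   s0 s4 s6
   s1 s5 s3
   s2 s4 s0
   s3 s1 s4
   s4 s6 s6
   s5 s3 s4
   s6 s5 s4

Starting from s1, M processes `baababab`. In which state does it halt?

s4

s1 --b--> s3
s3 --a--> s1
s1 --a--> s5
s5 --b--> s4
s4 --a--> s6
s6 --b--> s4
s4 --a--> s6
s6 --b--> s4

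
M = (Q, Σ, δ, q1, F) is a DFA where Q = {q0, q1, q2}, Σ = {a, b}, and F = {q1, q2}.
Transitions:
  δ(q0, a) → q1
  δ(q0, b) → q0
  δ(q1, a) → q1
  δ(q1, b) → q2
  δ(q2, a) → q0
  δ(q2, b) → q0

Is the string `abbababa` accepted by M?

accepted

q1 --a--> q1
q1 --b--> q2
q2 --b--> q0
q0 --a--> q1
q1 --b--> q2
q2 --a--> q0
q0 --b--> q0
q0 --a--> q1
End in state q1, which is an accepting state.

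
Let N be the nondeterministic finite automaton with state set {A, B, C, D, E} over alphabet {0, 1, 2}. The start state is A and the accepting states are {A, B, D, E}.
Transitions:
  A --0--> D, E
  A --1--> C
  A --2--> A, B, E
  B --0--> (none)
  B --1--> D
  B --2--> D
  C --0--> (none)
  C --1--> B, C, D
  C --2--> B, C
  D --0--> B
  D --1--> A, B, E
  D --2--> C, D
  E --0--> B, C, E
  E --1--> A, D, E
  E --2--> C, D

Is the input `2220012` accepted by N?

accepted

Start: {A}
read 2: {A, B, E}
read 2: {A, B, C, D, E}
read 2: {A, B, C, D, E}
read 0: {B, C, D, E}
read 0: {B, C, E}
read 1: {A, B, C, D, E}
read 2: {A, B, C, D, E}
Reachable ∩ accepting = {A, B, D, E} — nonempty.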